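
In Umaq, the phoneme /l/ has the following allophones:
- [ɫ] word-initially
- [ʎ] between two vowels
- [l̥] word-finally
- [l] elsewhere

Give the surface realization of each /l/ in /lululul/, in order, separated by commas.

Occurrence 1 (position 1): word-initially → [ɫ].
Occurrence 2 (position 3): between two vowels → [ʎ].
Occurrence 3 (position 5): between two vowels → [ʎ].
Occurrence 4 (position 7): word-finally → [l̥].

[ɫ], [ʎ], [ʎ], [l̥]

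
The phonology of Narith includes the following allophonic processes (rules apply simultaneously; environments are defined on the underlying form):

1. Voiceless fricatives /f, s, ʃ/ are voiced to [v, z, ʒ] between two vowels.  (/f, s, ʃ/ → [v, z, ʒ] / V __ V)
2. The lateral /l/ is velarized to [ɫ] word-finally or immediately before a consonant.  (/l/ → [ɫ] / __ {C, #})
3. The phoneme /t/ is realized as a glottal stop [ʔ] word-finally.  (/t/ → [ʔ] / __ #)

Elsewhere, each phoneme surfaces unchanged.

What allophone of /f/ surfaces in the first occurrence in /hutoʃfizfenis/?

/f/ — between /ʃ/ and /i/; rule 1 does not apply here → [f].

[f]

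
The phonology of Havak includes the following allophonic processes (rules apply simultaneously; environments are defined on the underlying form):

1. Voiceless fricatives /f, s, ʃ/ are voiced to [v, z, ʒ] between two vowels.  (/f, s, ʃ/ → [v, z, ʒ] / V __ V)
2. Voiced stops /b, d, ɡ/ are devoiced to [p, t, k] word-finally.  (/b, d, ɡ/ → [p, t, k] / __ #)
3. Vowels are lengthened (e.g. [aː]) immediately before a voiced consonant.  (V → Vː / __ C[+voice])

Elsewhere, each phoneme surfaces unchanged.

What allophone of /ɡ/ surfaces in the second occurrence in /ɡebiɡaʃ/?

/ɡ/ (between /i/ and /a/) fails the environment for rule 2, so it stays [ɡ].

[ɡ]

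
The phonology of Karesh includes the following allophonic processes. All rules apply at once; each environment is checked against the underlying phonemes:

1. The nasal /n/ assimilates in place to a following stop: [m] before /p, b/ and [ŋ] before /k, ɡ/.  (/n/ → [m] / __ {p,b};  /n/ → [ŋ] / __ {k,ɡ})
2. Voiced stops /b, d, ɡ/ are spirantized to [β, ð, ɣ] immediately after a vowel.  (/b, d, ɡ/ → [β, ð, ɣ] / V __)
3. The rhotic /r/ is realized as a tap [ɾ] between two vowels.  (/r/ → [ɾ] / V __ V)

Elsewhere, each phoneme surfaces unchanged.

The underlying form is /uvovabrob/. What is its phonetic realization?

/u/ (word-initial): no rule targets it → [u].
/v/ — not in any rule's target class → [v].
/o/ — not in any rule's target class → [o].
/v/ (between /o/ and /a/) is unaffected → [v].
/a/ — not in any rule's target class → [a].
/b/ (between /a/ and /r/): immediately after a vowel, so rule 2 applies → [β].
/r/ (between /b/ and /o/): rule 3 targets it, but not between two vowels → unchanged [r].
/o/ stays [o].
Rule 2 applies to /b/ (word-final: immediately after a vowel) → [β].

[uvovaβroβ]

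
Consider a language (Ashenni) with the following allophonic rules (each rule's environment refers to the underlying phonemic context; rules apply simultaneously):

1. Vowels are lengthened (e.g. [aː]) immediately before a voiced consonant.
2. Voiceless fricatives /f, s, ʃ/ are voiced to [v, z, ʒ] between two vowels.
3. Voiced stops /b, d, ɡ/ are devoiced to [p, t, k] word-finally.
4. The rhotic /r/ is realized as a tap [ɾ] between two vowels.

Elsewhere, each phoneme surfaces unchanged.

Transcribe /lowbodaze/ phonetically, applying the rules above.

/l/ stays [l].
/o/ (between /l/ and /w/) occurs before a voiced consonant → [oː] by rule 1.
/w/ (between /o/ and /b/) is unaffected → [w].
/b/ — between /w/ and /o/; rule 3 does not apply here → [b].
/o/ — between /b/ and /d/, before a voiced consonant — surfaces as [oː] (rule 1).
/d/ (between /o/ and /a/) is in the target of rule 3 but the environment (word-finally) is not met → [d].
/a/ (between /d/ and /z/): before a voiced consonant, so rule 1 applies → [aː].
/z/ stays [z].
/e/ — word-final; rule 1 does not apply here → [e].

[loːwboːdaːze]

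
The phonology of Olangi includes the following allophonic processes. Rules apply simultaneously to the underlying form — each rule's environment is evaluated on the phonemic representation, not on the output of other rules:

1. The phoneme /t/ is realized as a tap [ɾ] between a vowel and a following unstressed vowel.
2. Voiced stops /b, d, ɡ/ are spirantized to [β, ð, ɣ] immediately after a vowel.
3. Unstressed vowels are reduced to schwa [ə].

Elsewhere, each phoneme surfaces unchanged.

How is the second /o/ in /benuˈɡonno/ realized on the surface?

[ə]

Rule 3 applies to /o/ (word-final: in an unstressed syllable) → [ə].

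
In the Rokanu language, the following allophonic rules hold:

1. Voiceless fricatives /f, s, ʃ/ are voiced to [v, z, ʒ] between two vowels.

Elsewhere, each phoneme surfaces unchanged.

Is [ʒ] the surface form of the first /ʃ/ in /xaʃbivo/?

No

/ʃ/ (between /a/ and /b/) fails the environment for rule 1, so it stays [ʃ].
The actual realization is [ʃ], not [ʒ].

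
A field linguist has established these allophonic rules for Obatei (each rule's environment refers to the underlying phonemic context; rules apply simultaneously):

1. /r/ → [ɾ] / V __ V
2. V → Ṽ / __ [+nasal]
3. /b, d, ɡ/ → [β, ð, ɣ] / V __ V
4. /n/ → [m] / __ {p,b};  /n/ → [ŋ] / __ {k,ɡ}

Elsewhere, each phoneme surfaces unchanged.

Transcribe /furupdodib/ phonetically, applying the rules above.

[fuɾupdoðib]

/f/ stays [f].
/u/ — between /f/ and /r/; rule 2 does not apply here → [u].
/r/ (between /u/ and /u/) occurs between two vowels → [ɾ] by rule 1.
/u/ (between /r/ and /p/): rule 2 targets it, but not before a nasal consonant → unchanged [u].
/p/ stays [p].
/d/ (between /p/ and /o/): rule 3 targets it, but not between two vowels → unchanged [d].
/o/ (between /d/ and /d/) fails the environment for rule 2, so it stays [o].
/d/ (between /o/ and /i/): between two vowels, so rule 3 applies → [ð].
/i/ (between /d/ and /b/) is in the target of rule 2 but the environment (before a nasal consonant) is not met → [i].
/b/ — word-final; rule 3 does not apply here → [b].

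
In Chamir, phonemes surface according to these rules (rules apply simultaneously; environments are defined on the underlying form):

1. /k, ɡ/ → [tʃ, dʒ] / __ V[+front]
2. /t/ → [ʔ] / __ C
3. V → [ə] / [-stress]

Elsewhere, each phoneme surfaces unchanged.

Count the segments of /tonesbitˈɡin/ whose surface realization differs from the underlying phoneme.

Segments that undergo a rule: /o/ → [ə] (rule 3); /e/ → [ə] (rule 3); /i/ → [ə] (rule 3); /t/ → [ʔ] (rule 2); /ɡ/ → [dʒ] (rule 1).
All other segments surface unchanged.

5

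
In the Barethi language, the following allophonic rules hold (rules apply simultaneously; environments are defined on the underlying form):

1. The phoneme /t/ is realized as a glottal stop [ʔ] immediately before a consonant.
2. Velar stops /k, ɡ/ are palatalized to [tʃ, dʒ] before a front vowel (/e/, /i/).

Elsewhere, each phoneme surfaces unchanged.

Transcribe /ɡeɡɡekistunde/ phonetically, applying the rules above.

/ɡ/ (word-initial): before a front vowel, so rule 2 applies → [dʒ].
/e/ — not in any rule's target class → [e].
/ɡ/ (between /e/ and /ɡ/) is in the target of rule 2 but the environment (before a front vowel) is not met → [ɡ].
/ɡ/ meets the environment for rule 2 (before a front vowel) → [dʒ].
/e/ stays [e].
/k/ meets the environment for rule 2 (before a front vowel) → [tʃ].
/i/ (between /k/ and /s/) is unaffected → [i].
/s/ stays [s].
/t/ (between /s/ and /u/) fails the environment for rule 1, so it stays [t].
/u/ — not in any rule's target class → [u].
/n/ (between /u/ and /d/) is unaffected → [n].
/d/ stays [d].
/e/ stays [e].

[dʒeɡdʒetʃistunde]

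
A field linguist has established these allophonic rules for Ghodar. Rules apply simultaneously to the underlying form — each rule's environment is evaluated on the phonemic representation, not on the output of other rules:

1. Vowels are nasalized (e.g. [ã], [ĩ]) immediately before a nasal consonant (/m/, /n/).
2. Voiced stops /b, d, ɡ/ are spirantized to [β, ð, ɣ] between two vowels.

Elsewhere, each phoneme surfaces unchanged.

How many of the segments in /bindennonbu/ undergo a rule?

Segments that undergo a rule: /i/ → [ĩ] (rule 1); /e/ → [ẽ] (rule 1); /o/ → [õ] (rule 1).
All other segments surface unchanged.

3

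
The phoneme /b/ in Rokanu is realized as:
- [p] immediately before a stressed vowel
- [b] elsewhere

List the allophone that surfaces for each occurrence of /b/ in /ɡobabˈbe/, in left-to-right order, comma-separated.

[b], [b], [p]

Occurrence 1 (position 3): no conditioning environment matches → elsewhere allophone [b].
Occurrence 2 (position 5): no conditioning environment matches → elsewhere allophone [b].
Occurrence 3 (position 6): immediately before a stressed vowel → [p].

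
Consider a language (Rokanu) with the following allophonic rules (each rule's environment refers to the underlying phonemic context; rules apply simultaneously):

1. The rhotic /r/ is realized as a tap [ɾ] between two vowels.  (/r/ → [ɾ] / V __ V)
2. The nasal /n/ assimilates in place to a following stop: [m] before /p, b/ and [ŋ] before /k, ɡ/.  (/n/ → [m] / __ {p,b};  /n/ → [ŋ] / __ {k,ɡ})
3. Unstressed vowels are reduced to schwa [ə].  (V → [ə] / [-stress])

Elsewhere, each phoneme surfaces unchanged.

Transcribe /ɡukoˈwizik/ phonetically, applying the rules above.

/ɡ/ — not in any rule's target class → [ɡ].
/u/ — between /ɡ/ and /k/, in an unstressed syllable — surfaces as [ə] (rule 3).
/k/ (between /u/ and /o/): no rule targets it → [k].
/o/ — between /k/ and /w/, in an unstressed syllable — surfaces as [ə] (rule 3).
/w/ (between /o/ and /i/) is unaffected → [w].
/i/ (between /w/ and /z/) fails the environment for rule 3, so it stays [i].
/z/ (between /i/ and /i/) is unaffected → [z].
/i/ — between /z/ and /k/, in an unstressed syllable — surfaces as [ə] (rule 3).
/k/ (word-final): no rule targets it → [k].

[ɡəkəˈwizək]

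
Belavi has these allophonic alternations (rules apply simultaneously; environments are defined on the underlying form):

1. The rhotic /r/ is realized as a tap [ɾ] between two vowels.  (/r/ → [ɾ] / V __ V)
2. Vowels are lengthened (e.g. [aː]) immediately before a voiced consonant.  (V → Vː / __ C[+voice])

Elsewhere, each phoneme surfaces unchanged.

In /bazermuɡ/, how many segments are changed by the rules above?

Segments that undergo a rule: /a/ → [aː] (rule 2); /e/ → [eː] (rule 2); /u/ → [uː] (rule 2).
All other segments surface unchanged.

3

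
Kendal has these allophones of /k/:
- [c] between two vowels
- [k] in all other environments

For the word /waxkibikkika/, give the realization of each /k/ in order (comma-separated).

Occurrence 1 (position 4): no conditioning environment matches → elsewhere allophone [k].
Occurrence 2 (position 8): no conditioning environment matches → elsewhere allophone [k].
Occurrence 3 (position 9): no conditioning environment matches → elsewhere allophone [k].
Occurrence 4 (position 11): between two vowels → [c].

[k], [k], [k], [c]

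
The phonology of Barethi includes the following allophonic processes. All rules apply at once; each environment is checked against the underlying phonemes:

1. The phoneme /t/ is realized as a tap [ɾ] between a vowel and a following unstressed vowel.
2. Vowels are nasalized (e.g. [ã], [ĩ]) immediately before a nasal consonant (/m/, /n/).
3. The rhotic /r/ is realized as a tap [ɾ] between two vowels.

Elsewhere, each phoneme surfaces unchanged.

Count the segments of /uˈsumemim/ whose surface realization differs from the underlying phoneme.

Segments that undergo a rule: /u/ → [ũ] (rule 2); /e/ → [ẽ] (rule 2); /i/ → [ĩ] (rule 2).
All other segments surface unchanged.

3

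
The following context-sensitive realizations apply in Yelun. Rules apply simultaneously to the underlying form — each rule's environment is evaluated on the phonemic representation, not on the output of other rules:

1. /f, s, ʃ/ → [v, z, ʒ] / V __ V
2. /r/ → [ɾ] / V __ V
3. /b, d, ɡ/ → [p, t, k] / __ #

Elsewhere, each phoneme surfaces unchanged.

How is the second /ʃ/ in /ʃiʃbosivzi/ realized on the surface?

/ʃ/ (between /i/ and /b/) is in the target of rule 1 but the environment (between two vowels) is not met → [ʃ].

[ʃ]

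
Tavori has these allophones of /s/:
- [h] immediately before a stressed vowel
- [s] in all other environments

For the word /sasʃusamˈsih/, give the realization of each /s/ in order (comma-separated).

[s], [s], [s], [h]

Occurrence 1 (position 1): no conditioning environment matches → elsewhere allophone [s].
Occurrence 2 (position 3): no conditioning environment matches → elsewhere allophone [s].
Occurrence 3 (position 6): no conditioning environment matches → elsewhere allophone [s].
Occurrence 4 (position 9): immediately before a stressed vowel → [h].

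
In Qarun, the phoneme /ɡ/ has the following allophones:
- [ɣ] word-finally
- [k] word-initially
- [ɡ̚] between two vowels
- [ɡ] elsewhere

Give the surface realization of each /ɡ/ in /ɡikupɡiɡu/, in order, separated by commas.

[k], [ɡ], [ɡ̚]

Occurrence 1 (position 1): word-initially → [k].
Occurrence 2 (position 6): no conditioning environment matches → elsewhere allophone [ɡ].
Occurrence 3 (position 8): between two vowels → [ɡ̚].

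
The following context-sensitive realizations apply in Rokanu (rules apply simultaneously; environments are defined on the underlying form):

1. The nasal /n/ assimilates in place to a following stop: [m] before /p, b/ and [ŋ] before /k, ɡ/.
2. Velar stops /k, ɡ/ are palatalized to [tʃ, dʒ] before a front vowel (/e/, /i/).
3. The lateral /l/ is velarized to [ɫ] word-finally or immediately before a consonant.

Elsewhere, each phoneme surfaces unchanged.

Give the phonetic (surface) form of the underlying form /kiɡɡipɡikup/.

[tʃiɡdʒipdʒikup]

Rule 2 applies to /k/ (word-initial: before a front vowel) → [tʃ].
/i/ (between /k/ and /ɡ/) is unaffected → [i].
/ɡ/ (between /i/ and /ɡ/) fails the environment for rule 2, so it stays [ɡ].
Rule 2 applies to /ɡ/ (between /ɡ/ and /i/: before a front vowel) → [dʒ].
/i/ (between /ɡ/ and /p/): no rule targets it → [i].
/p/ (between /i/ and /ɡ/) is unaffected → [p].
/ɡ/ (between /p/ and /i/) occurs before a front vowel → [dʒ] by rule 2.
/i/ (between /ɡ/ and /k/): no rule targets it → [i].
/k/ (between /i/ and /u/) is in the target of rule 2 but the environment (before a front vowel) is not met → [k].
/u/ (between /k/ and /p/) is unaffected → [u].
/p/ stays [p].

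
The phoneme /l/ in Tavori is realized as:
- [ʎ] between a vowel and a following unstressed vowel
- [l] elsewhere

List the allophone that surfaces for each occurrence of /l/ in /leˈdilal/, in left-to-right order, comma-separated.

Occurrence 1 (position 1): no conditioning environment matches → elsewhere allophone [l].
Occurrence 2 (position 5): between a vowel and a following unstressed vowel → [ʎ].
Occurrence 3 (position 7): no conditioning environment matches → elsewhere allophone [l].

[l], [ʎ], [l]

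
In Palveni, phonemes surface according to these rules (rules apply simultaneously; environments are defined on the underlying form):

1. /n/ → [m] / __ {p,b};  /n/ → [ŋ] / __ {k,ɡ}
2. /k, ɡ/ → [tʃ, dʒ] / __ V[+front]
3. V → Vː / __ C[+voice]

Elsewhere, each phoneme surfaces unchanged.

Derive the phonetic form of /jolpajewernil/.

[joːlpaːjeːweːrniːl]

/j/ (word-initial) is unaffected → [j].
/o/ (between /j/ and /l/) occurs before a voiced consonant → [oː] by rule 3.
/l/ — not in any rule's target class → [l].
/p/ — not in any rule's target class → [p].
Rule 3 applies to /a/ (between /p/ and /j/: before a voiced consonant) → [aː].
/j/ — not in any rule's target class → [j].
Rule 3 applies to /e/ (between /j/ and /w/: before a voiced consonant) → [eː].
/w/ (between /e/ and /e/) is unaffected → [w].
/e/ meets the environment for rule 3 (before a voiced consonant) → [eː].
/r/ (between /e/ and /n/): no rule targets it → [r].
/n/ (between /r/ and /i/) is in the target of rule 1 but the environment (before a labial or velar stop) is not met → [n].
/i/ (between /n/ and /l/): before a voiced consonant, so rule 3 applies → [iː].
/l/ (word-final): no rule targets it → [l].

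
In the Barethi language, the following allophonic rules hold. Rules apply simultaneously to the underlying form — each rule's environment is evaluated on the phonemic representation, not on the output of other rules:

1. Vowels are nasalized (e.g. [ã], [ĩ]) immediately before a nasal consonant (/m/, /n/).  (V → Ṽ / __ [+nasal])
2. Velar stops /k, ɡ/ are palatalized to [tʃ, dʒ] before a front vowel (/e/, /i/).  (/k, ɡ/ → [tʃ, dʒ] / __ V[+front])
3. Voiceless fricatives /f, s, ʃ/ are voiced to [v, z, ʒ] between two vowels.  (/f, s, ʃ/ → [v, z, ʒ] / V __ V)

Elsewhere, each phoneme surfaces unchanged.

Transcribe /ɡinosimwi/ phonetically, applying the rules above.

[dʒĩnozĩmwi]

/ɡ/ meets the environment for rule 2 (before a front vowel) → [dʒ].
/i/ meets the environment for rule 1 (before a nasal consonant) → [ĩ].
/n/ (between /i/ and /o/) is unaffected → [n].
/o/ (between /n/ and /s/): rule 1 targets it, but not before a nasal consonant → unchanged [o].
/s/ (between /o/ and /i/): between two vowels, so rule 3 applies → [z].
/i/ meets the environment for rule 1 (before a nasal consonant) → [ĩ].
/m/ stays [m].
/w/ — not in any rule's target class → [w].
/i/ — word-final; rule 1 does not apply here → [i].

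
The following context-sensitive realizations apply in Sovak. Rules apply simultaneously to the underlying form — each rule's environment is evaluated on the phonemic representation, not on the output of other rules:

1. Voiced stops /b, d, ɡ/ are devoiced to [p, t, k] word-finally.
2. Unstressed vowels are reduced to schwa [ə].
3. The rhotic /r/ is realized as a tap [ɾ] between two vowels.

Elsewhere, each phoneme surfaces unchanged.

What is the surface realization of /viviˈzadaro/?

[vəvəˈzadəɾə]

/v/ (word-initial) is unaffected → [v].
/i/ meets the environment for rule 2 (in an unstressed syllable) → [ə].
/v/ (between /i/ and /i/): no rule targets it → [v].
/i/ — between /v/ and /z/, in an unstressed syllable — surfaces as [ə] (rule 2).
/z/ stays [z].
/a/ — between /z/ and /d/; rule 2 does not apply here → [a].
/d/ (between /a/ and /a/): rule 1 targets it, but not word-finally → unchanged [d].
/a/ meets the environment for rule 2 (in an unstressed syllable) → [ə].
/r/ — between /a/ and /o/, between two vowels — surfaces as [ɾ] (rule 3).
/o/ (word-final) occurs in an unstressed syllable → [ə] by rule 2.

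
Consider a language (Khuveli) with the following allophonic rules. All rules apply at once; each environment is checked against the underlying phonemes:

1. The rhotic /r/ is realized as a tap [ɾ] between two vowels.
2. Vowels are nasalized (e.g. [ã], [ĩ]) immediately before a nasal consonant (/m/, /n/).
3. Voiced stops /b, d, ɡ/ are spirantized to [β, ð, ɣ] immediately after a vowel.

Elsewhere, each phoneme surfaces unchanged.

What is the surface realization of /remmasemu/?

/r/ (word-initial): rule 1 targets it, but not between two vowels → unchanged [r].
/e/ — between /r/ and /m/, before a nasal consonant — surfaces as [ẽ] (rule 2).
/a/ — between /m/ and /s/; rule 2 does not apply here → [a].
/e/ (between /s/ and /m/) occurs before a nasal consonant → [ẽ] by rule 2.
/u/ (word-final) fails the environment for rule 2, so it stays [u].

[rẽmmasẽmu]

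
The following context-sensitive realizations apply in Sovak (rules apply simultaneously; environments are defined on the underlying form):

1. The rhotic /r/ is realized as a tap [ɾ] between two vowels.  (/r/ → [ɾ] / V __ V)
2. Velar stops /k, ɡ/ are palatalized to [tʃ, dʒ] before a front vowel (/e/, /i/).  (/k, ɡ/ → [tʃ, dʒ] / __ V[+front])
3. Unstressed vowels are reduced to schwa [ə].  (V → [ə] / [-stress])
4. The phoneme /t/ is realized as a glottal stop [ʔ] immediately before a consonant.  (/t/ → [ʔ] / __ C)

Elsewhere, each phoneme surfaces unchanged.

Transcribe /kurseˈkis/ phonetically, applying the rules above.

/k/ (word-initial) fails the environment for rule 2, so it stays [k].
/u/ meets the environment for rule 3 (in an unstressed syllable) → [ə].
/r/ (between /u/ and /s/) fails the environment for rule 1, so it stays [r].
/e/ — between /s/ and /k/, in an unstressed syllable — surfaces as [ə] (rule 3).
/k/ — between /e/ and /i/, before a front vowel — surfaces as [tʃ] (rule 2).
/i/ (between /k/ and /s/): rule 3 targets it, but not in an unstressed syllable → unchanged [i].

[kərsəˈtʃis]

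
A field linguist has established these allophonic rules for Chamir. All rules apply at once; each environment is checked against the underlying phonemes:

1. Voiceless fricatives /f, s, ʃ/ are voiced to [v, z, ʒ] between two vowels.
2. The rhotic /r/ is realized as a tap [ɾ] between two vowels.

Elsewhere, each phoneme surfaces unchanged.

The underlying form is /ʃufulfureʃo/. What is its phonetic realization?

[ʃuvulfuɾeʒo]

/ʃ/ — word-initial; rule 1 does not apply here → [ʃ].
/u/ stays [u].
/f/ — between /u/ and /u/, between two vowels — surfaces as [v] (rule 1).
/u/ (between /f/ and /l/): no rule targets it → [u].
/l/ (between /u/ and /f/): no rule targets it → [l].
/f/ (between /l/ and /u/): rule 1 targets it, but not between two vowels → unchanged [f].
/u/ (between /f/ and /r/): no rule targets it → [u].
/r/ — between /u/ and /e/, between two vowels — surfaces as [ɾ] (rule 2).
/e/ stays [e].
Rule 1 applies to /ʃ/ (between /e/ and /o/: between two vowels) → [ʒ].
/o/ (word-final) is unaffected → [o].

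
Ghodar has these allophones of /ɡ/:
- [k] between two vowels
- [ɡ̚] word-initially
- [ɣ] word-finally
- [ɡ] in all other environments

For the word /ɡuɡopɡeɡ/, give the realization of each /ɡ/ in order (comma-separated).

[ɡ̚], [k], [ɡ], [ɣ]

Occurrence 1 (position 1): word-initially → [ɡ̚].
Occurrence 2 (position 3): between two vowels → [k].
Occurrence 3 (position 6): no conditioning environment matches → elsewhere allophone [ɡ].
Occurrence 4 (position 8): word-finally → [ɣ].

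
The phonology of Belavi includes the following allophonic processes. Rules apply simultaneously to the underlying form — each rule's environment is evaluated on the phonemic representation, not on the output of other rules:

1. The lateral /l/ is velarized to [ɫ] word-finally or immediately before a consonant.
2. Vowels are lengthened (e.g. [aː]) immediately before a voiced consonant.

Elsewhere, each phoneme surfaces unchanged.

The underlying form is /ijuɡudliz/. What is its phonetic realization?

/i/ (word-initial) occurs before a voiced consonant → [iː] by rule 2.
/u/ meets the environment for rule 2 (before a voiced consonant) → [uː].
/u/ meets the environment for rule 2 (before a voiced consonant) → [uː].
/l/ (between /d/ and /i/) is in the target of rule 1 but the environment (word-finally or immediately before a consonant) is not met → [l].
/i/ (between /l/ and /z/): before a voiced consonant, so rule 2 applies → [iː].

[iːjuːɡuːdliːz]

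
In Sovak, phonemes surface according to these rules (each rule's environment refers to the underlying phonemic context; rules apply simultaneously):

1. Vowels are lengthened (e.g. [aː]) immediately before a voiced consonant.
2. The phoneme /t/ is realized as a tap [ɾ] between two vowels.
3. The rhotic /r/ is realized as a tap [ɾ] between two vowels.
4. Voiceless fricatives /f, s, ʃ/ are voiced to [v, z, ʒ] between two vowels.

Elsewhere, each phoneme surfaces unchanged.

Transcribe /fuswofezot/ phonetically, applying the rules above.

/f/ — word-initial; rule 4 does not apply here → [f].
/u/ (between /f/ and /s/) is in the target of rule 1 but the environment (before a voiced consonant) is not met → [u].
/s/ (between /u/ and /w/) fails the environment for rule 4, so it stays [s].
/w/ stays [w].
/o/ (between /w/ and /f/) is in the target of rule 1 but the environment (before a voiced consonant) is not met → [o].
/f/ (between /o/ and /e/) occurs between two vowels → [v] by rule 4.
/e/ meets the environment for rule 1 (before a voiced consonant) → [eː].
/z/ stays [z].
/o/ (between /z/ and /t/): rule 1 targets it, but not before a voiced consonant → unchanged [o].
/t/ (word-final) is in the target of rule 2 but the environment (between two vowels) is not met → [t].

[fuswoveːzot]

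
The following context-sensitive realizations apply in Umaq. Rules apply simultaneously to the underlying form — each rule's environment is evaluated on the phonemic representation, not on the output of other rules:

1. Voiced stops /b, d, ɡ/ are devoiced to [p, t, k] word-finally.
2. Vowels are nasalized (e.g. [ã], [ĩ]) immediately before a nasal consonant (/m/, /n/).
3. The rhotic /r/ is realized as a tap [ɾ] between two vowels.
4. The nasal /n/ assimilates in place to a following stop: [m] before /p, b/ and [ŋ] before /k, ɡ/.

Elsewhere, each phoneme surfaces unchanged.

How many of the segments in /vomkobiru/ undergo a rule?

Segments that undergo a rule: /o/ → [õ] (rule 2); /r/ → [ɾ] (rule 3).
All other segments surface unchanged.

2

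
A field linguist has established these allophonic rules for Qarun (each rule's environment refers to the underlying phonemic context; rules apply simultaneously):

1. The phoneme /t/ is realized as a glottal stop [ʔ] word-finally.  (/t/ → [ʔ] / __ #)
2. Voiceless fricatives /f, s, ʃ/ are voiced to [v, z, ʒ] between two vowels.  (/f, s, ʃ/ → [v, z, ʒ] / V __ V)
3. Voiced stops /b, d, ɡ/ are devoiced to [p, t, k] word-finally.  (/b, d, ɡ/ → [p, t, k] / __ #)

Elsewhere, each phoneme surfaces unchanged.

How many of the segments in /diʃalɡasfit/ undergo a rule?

2

Segments that undergo a rule: /ʃ/ → [ʒ] (rule 2); /t/ → [ʔ] (rule 1).
All other segments surface unchanged.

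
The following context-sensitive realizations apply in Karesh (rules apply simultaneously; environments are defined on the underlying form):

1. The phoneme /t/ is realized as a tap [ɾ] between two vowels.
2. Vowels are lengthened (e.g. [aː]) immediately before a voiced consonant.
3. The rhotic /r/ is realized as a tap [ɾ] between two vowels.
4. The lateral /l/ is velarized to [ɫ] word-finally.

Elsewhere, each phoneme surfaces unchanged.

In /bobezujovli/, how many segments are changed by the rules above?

4

Segments that undergo a rule: /o/ → [oː] (rule 2); /e/ → [eː] (rule 2); /u/ → [uː] (rule 2); /o/ → [oː] (rule 2).
All other segments surface unchanged.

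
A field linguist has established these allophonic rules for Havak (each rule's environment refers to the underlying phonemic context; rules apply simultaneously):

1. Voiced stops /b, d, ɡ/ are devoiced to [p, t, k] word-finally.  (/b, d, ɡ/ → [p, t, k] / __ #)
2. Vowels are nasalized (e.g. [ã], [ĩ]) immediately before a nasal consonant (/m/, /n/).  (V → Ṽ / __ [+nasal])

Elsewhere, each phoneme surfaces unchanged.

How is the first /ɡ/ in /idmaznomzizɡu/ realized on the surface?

/ɡ/ (between /z/ and /u/): rule 1 targets it, but not word-finally → unchanged [ɡ].

[ɡ]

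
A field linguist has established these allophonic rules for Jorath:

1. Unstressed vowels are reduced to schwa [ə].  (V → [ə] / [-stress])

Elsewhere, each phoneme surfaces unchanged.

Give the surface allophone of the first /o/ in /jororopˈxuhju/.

[ə]

/o/ (between /j/ and /r/): in an unstressed syllable, so rule 1 applies → [ə].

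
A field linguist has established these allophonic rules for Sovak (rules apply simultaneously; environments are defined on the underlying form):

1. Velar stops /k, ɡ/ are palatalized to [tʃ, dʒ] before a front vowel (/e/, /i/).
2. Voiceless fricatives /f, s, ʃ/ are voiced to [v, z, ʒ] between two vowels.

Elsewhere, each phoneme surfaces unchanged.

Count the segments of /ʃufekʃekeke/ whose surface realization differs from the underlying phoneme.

3

Segments that undergo a rule: /f/ → [v] (rule 2); /k/ → [tʃ] (rule 1); /k/ → [tʃ] (rule 1).
All other segments surface unchanged.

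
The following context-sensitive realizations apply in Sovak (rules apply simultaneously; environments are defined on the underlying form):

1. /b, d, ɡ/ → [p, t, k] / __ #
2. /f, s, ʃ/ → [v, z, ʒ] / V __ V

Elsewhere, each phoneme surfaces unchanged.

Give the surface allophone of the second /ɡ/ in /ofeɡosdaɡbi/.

/ɡ/ (between /a/ and /b/): rule 1 targets it, but not word-finally → unchanged [ɡ].

[ɡ]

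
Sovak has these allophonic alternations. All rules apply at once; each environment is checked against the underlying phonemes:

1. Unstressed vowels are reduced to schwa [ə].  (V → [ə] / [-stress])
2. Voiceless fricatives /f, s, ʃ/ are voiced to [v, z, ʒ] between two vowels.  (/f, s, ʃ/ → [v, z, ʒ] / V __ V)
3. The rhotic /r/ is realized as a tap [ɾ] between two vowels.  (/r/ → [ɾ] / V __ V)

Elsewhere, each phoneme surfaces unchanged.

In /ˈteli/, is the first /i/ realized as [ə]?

Yes

/i/ — word-final, in an unstressed syllable — surfaces as [ə] (rule 1).
The actual realization is [ə], which matches [ə].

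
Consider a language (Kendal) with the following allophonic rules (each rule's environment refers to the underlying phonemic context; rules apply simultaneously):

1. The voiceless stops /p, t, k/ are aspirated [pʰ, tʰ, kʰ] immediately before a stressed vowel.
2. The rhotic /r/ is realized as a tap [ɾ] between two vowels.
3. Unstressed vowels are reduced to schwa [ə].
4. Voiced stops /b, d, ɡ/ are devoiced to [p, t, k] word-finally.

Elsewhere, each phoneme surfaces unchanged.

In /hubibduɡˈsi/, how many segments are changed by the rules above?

Segments that undergo a rule: /u/ → [ə] (rule 3); /i/ → [ə] (rule 3); /u/ → [ə] (rule 3).
All other segments surface unchanged.

3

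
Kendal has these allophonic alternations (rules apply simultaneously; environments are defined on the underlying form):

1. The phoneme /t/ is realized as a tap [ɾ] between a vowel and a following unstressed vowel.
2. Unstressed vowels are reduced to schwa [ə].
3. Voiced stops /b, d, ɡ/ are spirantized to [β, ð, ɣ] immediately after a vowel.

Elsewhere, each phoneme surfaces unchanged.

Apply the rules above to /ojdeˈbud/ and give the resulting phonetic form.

[əjdəˈβuð]

/o/ (word-initial): in an unstressed syllable, so rule 2 applies → [ə].
/j/ (between /o/ and /d/) is unaffected → [j].
/d/ (between /j/ and /e/) is in the target of rule 3 but the environment (immediately after a vowel) is not met → [d].
/e/ meets the environment for rule 2 (in an unstressed syllable) → [ə].
/b/ — between /e/ and /u/, immediately after a vowel — surfaces as [β] (rule 3).
/u/ (between /b/ and /d/): rule 2 targets it, but not in an unstressed syllable → unchanged [u].
Rule 3 applies to /d/ (word-final: immediately after a vowel) → [ð].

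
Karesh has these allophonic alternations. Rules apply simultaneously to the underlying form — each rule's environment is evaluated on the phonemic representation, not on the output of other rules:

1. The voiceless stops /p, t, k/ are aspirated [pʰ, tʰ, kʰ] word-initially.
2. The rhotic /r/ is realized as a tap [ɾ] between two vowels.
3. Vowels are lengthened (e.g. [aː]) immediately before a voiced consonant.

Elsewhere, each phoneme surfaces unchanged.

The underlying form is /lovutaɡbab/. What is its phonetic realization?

[loːvutaːɡbaːb]

/l/ — not in any rule's target class → [l].
/o/ — between /l/ and /v/, before a voiced consonant — surfaces as [oː] (rule 3).
/v/ (between /o/ and /u/) is unaffected → [v].
/u/ — between /v/ and /t/; rule 3 does not apply here → [u].
/t/ (between /u/ and /a/) fails the environment for rule 1, so it stays [t].
/a/ meets the environment for rule 3 (before a voiced consonant) → [aː].
/ɡ/ (between /a/ and /b/) is unaffected → [ɡ].
/b/ (between /ɡ/ and /a/): no rule targets it → [b].
/a/ (between /b/ and /b/) occurs before a voiced consonant → [aː] by rule 3.
/b/ stays [b].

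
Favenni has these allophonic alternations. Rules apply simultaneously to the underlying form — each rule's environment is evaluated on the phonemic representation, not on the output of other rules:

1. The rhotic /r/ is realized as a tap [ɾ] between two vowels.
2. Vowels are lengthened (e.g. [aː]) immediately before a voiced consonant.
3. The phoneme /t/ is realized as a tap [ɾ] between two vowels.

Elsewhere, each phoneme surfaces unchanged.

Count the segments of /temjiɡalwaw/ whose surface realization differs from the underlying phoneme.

4

Segments that undergo a rule: /e/ → [eː] (rule 2); /i/ → [iː] (rule 2); /a/ → [aː] (rule 2); /a/ → [aː] (rule 2).
All other segments surface unchanged.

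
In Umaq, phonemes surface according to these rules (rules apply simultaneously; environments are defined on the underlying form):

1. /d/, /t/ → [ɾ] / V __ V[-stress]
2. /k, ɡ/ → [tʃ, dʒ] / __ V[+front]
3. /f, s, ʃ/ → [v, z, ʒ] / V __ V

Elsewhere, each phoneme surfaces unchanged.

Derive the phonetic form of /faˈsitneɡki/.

/f/ — word-initial; rule 3 does not apply here → [f].
/a/ (between /f/ and /s/) is unaffected → [a].
Rule 3 applies to /s/ (between /a/ and /i/: between two vowels) → [z].
/i/ (between /s/ and /t/): no rule targets it → [i].
/t/ (between /i/ and /n/) is in the target of rule 1 but the environment (between a vowel and a following unstressed vowel) is not met → [t].
/n/ — not in any rule's target class → [n].
/e/ (between /n/ and /ɡ/) is unaffected → [e].
/ɡ/ (between /e/ and /k/) is in the target of rule 2 but the environment (before a front vowel) is not met → [ɡ].
Rule 2 applies to /k/ (between /ɡ/ and /i/: before a front vowel) → [tʃ].
/i/ — not in any rule's target class → [i].

[faˈzitneɡtʃi]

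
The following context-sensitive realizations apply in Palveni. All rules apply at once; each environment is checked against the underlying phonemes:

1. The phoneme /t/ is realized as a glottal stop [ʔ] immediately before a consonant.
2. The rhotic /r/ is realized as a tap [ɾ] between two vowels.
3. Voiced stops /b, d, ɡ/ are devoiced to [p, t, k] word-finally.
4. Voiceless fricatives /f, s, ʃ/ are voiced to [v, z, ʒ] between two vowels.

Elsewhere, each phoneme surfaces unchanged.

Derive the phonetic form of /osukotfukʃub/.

[ozukoʔfukʃup]

/s/ (between /o/ and /u/) occurs between two vowels → [z] by rule 4.
/t/ — between /o/ and /f/, immediately before a consonant — surfaces as [ʔ] (rule 1).
/f/ (between /t/ and /u/): rule 4 targets it, but not between two vowels → unchanged [f].
/ʃ/ — between /k/ and /u/; rule 4 does not apply here → [ʃ].
/b/ (word-final) occurs word-finally → [p] by rule 3.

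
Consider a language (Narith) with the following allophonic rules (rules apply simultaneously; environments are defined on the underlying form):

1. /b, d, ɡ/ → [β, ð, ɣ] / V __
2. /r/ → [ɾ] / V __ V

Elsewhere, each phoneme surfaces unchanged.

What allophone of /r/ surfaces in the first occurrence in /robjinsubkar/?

/r/ (word-initial) fails the environment for rule 2, so it stays [r].

[r]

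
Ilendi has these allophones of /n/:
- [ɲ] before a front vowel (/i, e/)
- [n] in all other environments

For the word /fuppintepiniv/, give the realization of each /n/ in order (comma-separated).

Occurrence 1 (position 6): no conditioning environment matches → elsewhere allophone [n].
Occurrence 2 (position 11): before a front vowel (/i, e/) → [ɲ].

[n], [ɲ]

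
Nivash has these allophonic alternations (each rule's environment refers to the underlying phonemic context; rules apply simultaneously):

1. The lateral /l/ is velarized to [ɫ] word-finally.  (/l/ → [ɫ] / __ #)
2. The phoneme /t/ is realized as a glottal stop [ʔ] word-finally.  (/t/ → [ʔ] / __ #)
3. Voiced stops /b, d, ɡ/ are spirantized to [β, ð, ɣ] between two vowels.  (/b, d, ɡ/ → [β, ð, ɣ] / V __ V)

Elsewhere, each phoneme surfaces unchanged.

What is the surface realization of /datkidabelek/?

/d/ — word-initial; rule 3 does not apply here → [d].
/a/ (between /d/ and /t/): no rule targets it → [a].
/t/ (between /a/ and /k/) fails the environment for rule 2, so it stays [t].
/k/ stays [k].
/i/ — not in any rule's target class → [i].
/d/ — between /i/ and /a/, between two vowels — surfaces as [ð] (rule 3).
/a/ stays [a].
/b/ (between /a/ and /e/): between two vowels, so rule 3 applies → [β].
/e/ (between /b/ and /l/): no rule targets it → [e].
/l/ (between /e/ and /e/) fails the environment for rule 1, so it stays [l].
/e/ stays [e].
/k/ (word-final) is unaffected → [k].

[datkiðaβelek]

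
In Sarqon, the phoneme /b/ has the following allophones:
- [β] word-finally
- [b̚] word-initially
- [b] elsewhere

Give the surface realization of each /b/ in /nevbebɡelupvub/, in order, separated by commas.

Occurrence 1 (position 4): no conditioning environment matches → elsewhere allophone [b].
Occurrence 2 (position 6): no conditioning environment matches → elsewhere allophone [b].
Occurrence 3 (position 14): word-finally → [β].

[b], [b], [β]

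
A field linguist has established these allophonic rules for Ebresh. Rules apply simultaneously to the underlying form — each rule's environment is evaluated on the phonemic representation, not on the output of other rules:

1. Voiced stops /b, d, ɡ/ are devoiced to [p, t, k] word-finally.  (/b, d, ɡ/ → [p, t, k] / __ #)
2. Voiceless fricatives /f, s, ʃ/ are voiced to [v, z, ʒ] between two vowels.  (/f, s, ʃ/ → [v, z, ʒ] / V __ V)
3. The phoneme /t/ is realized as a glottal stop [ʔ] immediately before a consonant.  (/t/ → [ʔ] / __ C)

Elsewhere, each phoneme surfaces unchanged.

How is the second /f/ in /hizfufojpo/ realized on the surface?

Rule 2 applies to /f/ (between /u/ and /o/: between two vowels) → [v].

[v]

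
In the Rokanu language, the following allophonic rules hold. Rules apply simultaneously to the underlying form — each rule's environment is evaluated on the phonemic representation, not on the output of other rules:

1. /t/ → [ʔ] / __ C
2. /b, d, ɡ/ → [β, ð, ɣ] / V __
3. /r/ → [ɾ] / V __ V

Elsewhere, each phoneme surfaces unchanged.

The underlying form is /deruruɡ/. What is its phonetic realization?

[deɾuɾuɣ]

/d/ (word-initial) fails the environment for rule 2, so it stays [d].
/e/ — not in any rule's target class → [e].
Rule 3 applies to /r/ (between /e/ and /u/: between two vowels) → [ɾ].
/u/ (between /r/ and /r/): no rule targets it → [u].
/r/ (between /u/ and /u/): between two vowels, so rule 3 applies → [ɾ].
/u/ (between /r/ and /ɡ/) is unaffected → [u].
/ɡ/ meets the environment for rule 2 (immediately after a vowel) → [ɣ].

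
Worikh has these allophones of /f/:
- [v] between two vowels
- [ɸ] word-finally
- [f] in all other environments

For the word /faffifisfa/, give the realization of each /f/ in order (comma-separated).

[f], [f], [f], [v], [f]

Occurrence 1 (position 1): no conditioning environment matches → elsewhere allophone [f].
Occurrence 2 (position 3): no conditioning environment matches → elsewhere allophone [f].
Occurrence 3 (position 4): no conditioning environment matches → elsewhere allophone [f].
Occurrence 4 (position 6): between two vowels → [v].
Occurrence 5 (position 9): no conditioning environment matches → elsewhere allophone [f].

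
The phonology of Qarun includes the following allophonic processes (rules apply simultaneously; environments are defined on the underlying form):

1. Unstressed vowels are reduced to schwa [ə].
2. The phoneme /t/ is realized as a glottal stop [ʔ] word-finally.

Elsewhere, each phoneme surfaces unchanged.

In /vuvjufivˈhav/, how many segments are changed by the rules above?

3

Segments that undergo a rule: /u/ → [ə] (rule 1); /u/ → [ə] (rule 1); /i/ → [ə] (rule 1).
All other segments surface unchanged.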